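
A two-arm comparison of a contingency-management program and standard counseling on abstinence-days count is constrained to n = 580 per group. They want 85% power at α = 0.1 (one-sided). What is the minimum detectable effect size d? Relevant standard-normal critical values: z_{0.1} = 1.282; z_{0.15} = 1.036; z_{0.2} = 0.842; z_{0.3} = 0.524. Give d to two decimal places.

For two independent groups of n = 580 each: d_min = (z_{α} + z_β)·√(2/n).
z-sum = 1.282 + 1.036 = 2.318.
d_min = 2.318 × √(2/580) = 2.318 × 0.0587 = 0.136.

d_min ≈ 0.14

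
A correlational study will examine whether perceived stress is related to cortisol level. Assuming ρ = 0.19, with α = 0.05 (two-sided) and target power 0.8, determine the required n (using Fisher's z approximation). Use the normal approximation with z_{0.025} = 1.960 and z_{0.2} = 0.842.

Fisher's z: C = ½·ln((1+r)/(1−r)) = ½·ln(1.4691) = 0.1923.
n = ((z_{α/2} + z_β)/C)² + 3.
(1.960 + 0.842) / 0.1923 = 2.802 / 0.1923 = 14.571.
n = 14.571² + 3 = 212.31 + 3 = 215.3.
Round up.

n = 216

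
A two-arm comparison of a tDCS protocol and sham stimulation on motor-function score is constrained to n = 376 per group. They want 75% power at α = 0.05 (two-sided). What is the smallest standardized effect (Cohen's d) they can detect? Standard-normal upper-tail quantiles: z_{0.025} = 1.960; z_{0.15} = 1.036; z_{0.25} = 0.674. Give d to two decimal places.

For two independent groups of n = 376 each: d_min = (z_{α/2} + z_β)·√(2/n).
z-sum = 1.960 + 0.674 = 2.634.
d_min = 2.634 × √(2/376) = 2.634 × 0.0729 = 0.192.

d_min ≈ 0.19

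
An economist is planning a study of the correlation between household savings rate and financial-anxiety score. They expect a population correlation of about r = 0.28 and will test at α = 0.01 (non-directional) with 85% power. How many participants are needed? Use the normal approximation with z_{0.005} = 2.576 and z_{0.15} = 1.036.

Fisher's z: C = ½·ln((1+r)/(1−r)) = ½·ln(1.7778) = 0.2877.
n = ((z_{α/2} + z_β)/C)² + 3.
(2.576 + 1.036) / 0.2877 = 3.612 / 0.2877 = 12.555.
n = 12.555² + 3 = 157.62 + 3 = 160.6.
Round up.

n = 161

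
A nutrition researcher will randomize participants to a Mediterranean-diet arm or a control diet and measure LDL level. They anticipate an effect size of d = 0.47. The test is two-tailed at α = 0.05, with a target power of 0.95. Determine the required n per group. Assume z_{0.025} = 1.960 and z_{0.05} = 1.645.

For two independent groups with equal n: n = 2·((z_{α/2} + z_β) / d)².
z_{α/2} + z_β = 1.960 + 1.645 = 3.605.
n = 2 × (3.605 / 0.47)² = 2 × 7.670² = 2 × 58.83 = 117.7.
Round up to the next whole participant.

n = 118 per group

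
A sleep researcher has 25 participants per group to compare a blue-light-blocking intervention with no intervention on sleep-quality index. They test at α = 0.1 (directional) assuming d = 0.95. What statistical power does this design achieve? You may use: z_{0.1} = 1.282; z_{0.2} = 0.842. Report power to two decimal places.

For two equal groups, power = Φ(d·√(n/2) − z_{α}).
d·√(n/2) = 0.95 × √(25/2) = 0.95 × 3.536 = 3.359.
z_β = 3.359 − 1.282 = 2.077.
Power = Φ(2.077) = 0.981.

power ≈ 0.98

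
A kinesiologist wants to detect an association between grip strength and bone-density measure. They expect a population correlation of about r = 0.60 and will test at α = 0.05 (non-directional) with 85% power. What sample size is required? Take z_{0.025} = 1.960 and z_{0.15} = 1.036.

n = 22

Fisher's z: C = ½·ln((1+r)/(1−r)) = ½·ln(4.0000) = 0.6931.
n = ((z_{α/2} + z_β)/C)² + 3.
(1.960 + 1.036) / 0.6931 = 2.996 / 0.6931 = 4.323.
n = 4.323² + 3 = 18.68 + 3 = 21.7.
Round up.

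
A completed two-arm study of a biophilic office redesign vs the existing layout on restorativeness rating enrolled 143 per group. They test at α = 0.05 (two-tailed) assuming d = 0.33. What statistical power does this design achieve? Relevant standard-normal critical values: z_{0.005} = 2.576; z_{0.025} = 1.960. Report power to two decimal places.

For two equal groups, power = Φ(d·√(n/2) − z_{α/2}).
d·√(n/2) = 0.33 × √(143/2) = 0.33 × 8.456 = 2.790.
z_β = 2.790 − 1.960 = 0.830.
Power = Φ(0.830) = 0.797.

power ≈ 0.80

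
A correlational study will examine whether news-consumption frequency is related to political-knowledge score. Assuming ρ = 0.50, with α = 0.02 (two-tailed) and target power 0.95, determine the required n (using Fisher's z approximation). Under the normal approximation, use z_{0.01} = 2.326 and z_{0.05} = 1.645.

n = 56

Fisher's z: C = ½·ln((1+r)/(1−r)) = ½·ln(3.0000) = 0.5493.
n = ((z_{α/2} + z_β)/C)² + 3.
(2.326 + 1.645) / 0.5493 = 3.971 / 0.5493 = 7.229.
n = 7.229² + 3 = 52.26 + 3 = 55.3.
Round up.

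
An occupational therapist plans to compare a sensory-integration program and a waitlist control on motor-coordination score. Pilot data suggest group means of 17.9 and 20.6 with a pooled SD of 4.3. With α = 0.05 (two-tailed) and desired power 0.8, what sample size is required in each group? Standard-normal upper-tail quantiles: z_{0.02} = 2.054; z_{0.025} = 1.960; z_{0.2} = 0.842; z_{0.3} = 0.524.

n = 40 per group

Cohen's d = |M₁ − M₂| / SD_pooled = |17.9 − 20.6| / 4.3 = 2.7 / 4.3 = 0.628.
For two independent groups with equal n: n = 2·((z_{α/2} + z_β) / d)².
z_{α/2} + z_β = 1.960 + 0.842 = 2.802.
n = 2 × (2.802 / 0.628)² = 2 × 4.462² = 2 × 19.91 = 39.8.
Round up to the next whole participant.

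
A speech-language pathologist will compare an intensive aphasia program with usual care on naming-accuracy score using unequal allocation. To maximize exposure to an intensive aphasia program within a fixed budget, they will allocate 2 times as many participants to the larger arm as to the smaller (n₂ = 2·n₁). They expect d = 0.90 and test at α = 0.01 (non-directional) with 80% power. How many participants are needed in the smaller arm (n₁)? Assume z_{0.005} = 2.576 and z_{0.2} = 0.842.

With allocation ratio k = n₂/n₁ = 2, Var(x̄₁−x̄₂) = σ²(1/n₁ + 1/(k·n₁)) = σ²·(k+1)/(k·n₁).
So n₁ = (1 + 1/k)·((z_{α/2} + z_β)/d)² = 1.500 × (3.418/0.90)².
n₁ = 1.500 × 14.42 = 21.6.
Round up: n₁ = 22, giving n₂ = 2 × 22 = 44.

n₁ = 22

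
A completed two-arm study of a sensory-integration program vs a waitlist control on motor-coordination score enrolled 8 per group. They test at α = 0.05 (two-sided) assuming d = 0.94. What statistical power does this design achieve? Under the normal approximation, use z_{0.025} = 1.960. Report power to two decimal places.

power ≈ 0.47

For two equal groups, power = Φ(d·√(n/2) − z_{α/2}).
d·√(n/2) = 0.94 × √(8/2) = 0.94 × 2.000 = 1.880.
z_β = 1.880 − 1.960 = -0.080.
Power = Φ(-0.080) = 0.468.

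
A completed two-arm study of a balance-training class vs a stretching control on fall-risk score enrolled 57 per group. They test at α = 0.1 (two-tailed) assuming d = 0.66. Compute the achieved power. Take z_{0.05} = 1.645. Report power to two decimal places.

power ≈ 0.97

For two equal groups, power = Φ(d·√(n/2) − z_{α/2}).
d·√(n/2) = 0.66 × √(57/2) = 0.66 × 5.339 = 3.523.
z_β = 3.523 − 1.645 = 1.878.
Power = Φ(1.878) = 0.970.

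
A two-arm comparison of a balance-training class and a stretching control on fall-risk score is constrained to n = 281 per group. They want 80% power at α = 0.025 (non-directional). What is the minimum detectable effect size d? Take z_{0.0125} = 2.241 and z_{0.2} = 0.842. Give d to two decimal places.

For two independent groups of n = 281 each: d_min = (z_{α/2} + z_β)·√(2/n).
z-sum = 2.241 + 0.842 = 3.083.
d_min = 3.083 × √(2/281) = 3.083 × 0.0844 = 0.260.

d_min ≈ 0.26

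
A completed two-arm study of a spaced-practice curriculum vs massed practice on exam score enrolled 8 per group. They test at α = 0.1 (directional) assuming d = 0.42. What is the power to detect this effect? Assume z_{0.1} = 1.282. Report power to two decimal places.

power ≈ 0.33

For two equal groups, power = Φ(d·√(n/2) − z_{α}).
d·√(n/2) = 0.42 × √(8/2) = 0.42 × 2.000 = 0.840.
z_β = 0.840 − 1.282 = -0.442.
Power = Φ(-0.442) = 0.329.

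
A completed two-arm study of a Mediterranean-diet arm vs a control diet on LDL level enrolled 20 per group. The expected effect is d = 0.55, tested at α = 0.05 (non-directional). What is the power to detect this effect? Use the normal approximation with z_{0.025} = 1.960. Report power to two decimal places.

For two equal groups, power = Φ(d·√(n/2) − z_{α/2}).
d·√(n/2) = 0.55 × √(20/2) = 0.55 × 3.162 = 1.739.
z_β = 1.739 − 1.960 = -0.221.
Power = Φ(-0.221) = 0.413.

power ≈ 0.41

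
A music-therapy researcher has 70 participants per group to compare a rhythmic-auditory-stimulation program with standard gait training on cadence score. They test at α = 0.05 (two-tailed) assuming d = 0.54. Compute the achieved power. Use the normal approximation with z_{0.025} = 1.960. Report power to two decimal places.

For two equal groups, power = Φ(d·√(n/2) − z_{α/2}).
d·√(n/2) = 0.54 × √(70/2) = 0.54 × 5.916 = 3.195.
z_β = 3.195 − 1.960 = 1.235.
Power = Φ(1.235) = 0.892.

power ≈ 0.89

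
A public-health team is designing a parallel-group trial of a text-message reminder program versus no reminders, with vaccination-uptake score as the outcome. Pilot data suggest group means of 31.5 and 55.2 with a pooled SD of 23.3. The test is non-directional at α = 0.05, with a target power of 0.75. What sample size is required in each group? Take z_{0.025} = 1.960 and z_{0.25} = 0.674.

n = 14 per group

Cohen's d = |M₁ − M₂| / SD_pooled = |31.5 − 55.2| / 23.3 = 23.7 / 23.3 = 1.017.
For two independent groups with equal n: n = 2·((z_{α/2} + z_β) / d)².
z_{α/2} + z_β = 1.960 + 0.674 = 2.634.
n = 2 × (2.634 / 1.017)² = 2 × 2.590² = 2 × 6.71 = 13.4.
Round up to the next whole participant.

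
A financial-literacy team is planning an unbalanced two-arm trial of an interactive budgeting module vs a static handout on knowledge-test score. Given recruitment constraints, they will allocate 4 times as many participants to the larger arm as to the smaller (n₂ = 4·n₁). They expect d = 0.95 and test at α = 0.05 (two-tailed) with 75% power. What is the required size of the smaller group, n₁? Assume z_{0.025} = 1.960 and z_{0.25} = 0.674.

n₁ = 10

With allocation ratio k = n₂/n₁ = 4, Var(x̄₁−x̄₂) = σ²(1/n₁ + 1/(k·n₁)) = σ²·(k+1)/(k·n₁).
So n₁ = (1 + 1/k)·((z_{α/2} + z_β)/d)² = 1.250 × (2.634/0.95)².
n₁ = 1.250 × 7.69 = 9.6.
Round up: n₁ = 10, giving n₂ = 4 × 10 = 40.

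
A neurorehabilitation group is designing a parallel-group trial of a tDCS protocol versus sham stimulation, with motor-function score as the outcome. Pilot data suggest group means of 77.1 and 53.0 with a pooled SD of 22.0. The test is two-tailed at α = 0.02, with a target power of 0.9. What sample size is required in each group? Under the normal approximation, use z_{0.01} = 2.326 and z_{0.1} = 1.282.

n = 22 per group

Cohen's d = |M₁ − M₂| / SD_pooled = |77.1 − 53.0| / 22.0 = 24.1 / 22.0 = 1.095.
For two independent groups with equal n: n = 2·((z_{α/2} + z_β) / d)².
z_{α/2} + z_β = 2.326 + 1.282 = 3.608.
n = 2 × (3.608 / 1.095)² = 2 × 3.295² = 2 × 10.86 = 21.7.
Round up to the next whole participant.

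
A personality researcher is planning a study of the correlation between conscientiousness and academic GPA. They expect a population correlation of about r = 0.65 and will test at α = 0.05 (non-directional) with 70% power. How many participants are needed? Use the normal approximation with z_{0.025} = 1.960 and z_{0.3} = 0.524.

Fisher's z: C = ½·ln((1+r)/(1−r)) = ½·ln(4.7143) = 0.7753.
n = ((z_{α/2} + z_β)/C)² + 3.
(1.960 + 0.524) / 0.7753 = 2.484 / 0.7753 = 3.204.
n = 3.204² + 3 = 10.27 + 3 = 13.3.
Round up.

n = 14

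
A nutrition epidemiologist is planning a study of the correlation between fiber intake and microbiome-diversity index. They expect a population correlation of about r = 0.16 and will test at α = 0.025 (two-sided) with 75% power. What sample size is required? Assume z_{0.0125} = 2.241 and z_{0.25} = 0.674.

n = 330

Fisher's z: C = ½·ln((1+r)/(1−r)) = ½·ln(1.3810) = 0.1614.
n = ((z_{α/2} + z_β)/C)² + 3.
(2.241 + 0.674) / 0.1614 = 2.915 / 0.1614 = 18.061.
n = 18.061² + 3 = 326.19 + 3 = 329.2.
Round up.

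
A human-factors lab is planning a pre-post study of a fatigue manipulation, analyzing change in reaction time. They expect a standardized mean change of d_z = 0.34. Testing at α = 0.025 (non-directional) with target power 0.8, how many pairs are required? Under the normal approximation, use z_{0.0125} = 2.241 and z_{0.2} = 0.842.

n = 83 pairs

For a paired (one-sample on differences) test: n = ((z_{α/2} + z_β) / d)².
z_{α/2} + z_β = 2.241 + 0.842 = 3.083.
n = (3.083 / 0.34)² = 9.068² = 82.22.
Round up.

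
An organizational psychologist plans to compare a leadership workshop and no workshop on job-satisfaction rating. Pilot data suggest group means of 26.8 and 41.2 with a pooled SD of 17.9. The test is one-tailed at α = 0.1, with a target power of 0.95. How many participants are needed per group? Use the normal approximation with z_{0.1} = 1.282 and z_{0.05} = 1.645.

Cohen's d = |M₁ − M₂| / SD_pooled = |26.8 − 41.2| / 17.9 = 14.4 / 17.9 = 0.804.
For two independent groups with equal n: n = 2·((z_{α} + z_β) / d)².
z_{α} + z_β = 1.282 + 1.645 = 2.927.
n = 2 × (2.927 / 0.804)² = 2 × 3.641² = 2 × 13.25 = 26.5.
Round up to the next whole participant.

n = 27 per group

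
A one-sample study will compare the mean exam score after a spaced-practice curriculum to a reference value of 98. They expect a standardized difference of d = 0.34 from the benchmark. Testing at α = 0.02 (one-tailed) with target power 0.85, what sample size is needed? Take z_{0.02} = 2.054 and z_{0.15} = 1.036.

For a one-sample test: n = ((z_{α} + z_β) / d)².
z_{α} + z_β = 2.054 + 1.036 = 3.090.
n = (3.090 / 0.34)² = 9.088² = 82.60.
Round up.

n = 83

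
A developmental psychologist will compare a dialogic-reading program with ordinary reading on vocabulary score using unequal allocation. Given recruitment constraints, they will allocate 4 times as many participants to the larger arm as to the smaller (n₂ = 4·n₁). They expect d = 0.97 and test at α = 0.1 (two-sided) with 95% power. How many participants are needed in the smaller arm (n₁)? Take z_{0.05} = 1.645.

With allocation ratio k = n₂/n₁ = 4, Var(x̄₁−x̄₂) = σ²(1/n₁ + 1/(k·n₁)) = σ²·(k+1)/(k·n₁).
So n₁ = (1 + 1/k)·((z_{α/2} + z_β)/d)² = 1.250 × (3.290/0.97)².
n₁ = 1.250 × 11.50 = 14.4.
Round up: n₁ = 15, giving n₂ = 4 × 15 = 60.

n₁ = 15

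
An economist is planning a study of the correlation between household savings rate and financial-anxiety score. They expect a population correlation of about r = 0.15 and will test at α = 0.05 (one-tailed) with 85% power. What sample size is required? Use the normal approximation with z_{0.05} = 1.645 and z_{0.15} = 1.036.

n = 318

Fisher's z: C = ½·ln((1+r)/(1−r)) = ½·ln(1.3529) = 0.1511.
n = ((z_{α} + z_β)/C)² + 3.
(1.645 + 1.036) / 0.1511 = 2.681 / 0.1511 = 17.743.
n = 17.743² + 3 = 314.82 + 3 = 317.8.
Round up.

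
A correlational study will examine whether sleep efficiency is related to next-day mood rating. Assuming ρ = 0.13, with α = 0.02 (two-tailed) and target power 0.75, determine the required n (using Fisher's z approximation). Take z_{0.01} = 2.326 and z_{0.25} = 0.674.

Fisher's z: C = ½·ln((1+r)/(1−r)) = ½·ln(1.2989) = 0.1307.
n = ((z_{α/2} + z_β)/C)² + 3.
(2.326 + 0.674) / 0.1307 = 3.000 / 0.1307 = 22.953.
n = 22.953² + 3 = 526.86 + 3 = 529.9.
Round up.

n = 530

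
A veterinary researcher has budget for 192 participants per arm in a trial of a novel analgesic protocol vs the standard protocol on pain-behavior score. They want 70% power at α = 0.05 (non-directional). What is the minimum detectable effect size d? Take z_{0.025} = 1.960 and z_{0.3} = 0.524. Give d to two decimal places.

d_min ≈ 0.25

For two independent groups of n = 192 each: d_min = (z_{α/2} + z_β)·√(2/n).
z-sum = 1.960 + 0.524 = 2.484.
d_min = 2.484 × √(2/192) = 2.484 × 0.1021 = 0.254.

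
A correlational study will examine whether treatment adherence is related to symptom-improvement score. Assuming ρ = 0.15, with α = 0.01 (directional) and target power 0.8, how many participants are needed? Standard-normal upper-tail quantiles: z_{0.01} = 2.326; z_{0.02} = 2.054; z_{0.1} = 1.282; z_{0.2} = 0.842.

n = 443

Fisher's z: C = ½·ln((1+r)/(1−r)) = ½·ln(1.3529) = 0.1511.
n = ((z_{α} + z_β)/C)² + 3.
(2.326 + 0.842) / 0.1511 = 3.168 / 0.1511 = 20.966.
n = 20.966² + 3 = 439.58 + 3 = 442.6.
Round up.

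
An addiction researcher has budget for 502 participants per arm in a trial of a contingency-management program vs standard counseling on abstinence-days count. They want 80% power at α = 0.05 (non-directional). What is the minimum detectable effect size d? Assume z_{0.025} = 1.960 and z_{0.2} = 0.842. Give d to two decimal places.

d_min ≈ 0.18

For two independent groups of n = 502 each: d_min = (z_{α/2} + z_β)·√(2/n).
z-sum = 1.960 + 0.842 = 2.802.
d_min = 2.802 × √(2/502) = 2.802 × 0.0631 = 0.177.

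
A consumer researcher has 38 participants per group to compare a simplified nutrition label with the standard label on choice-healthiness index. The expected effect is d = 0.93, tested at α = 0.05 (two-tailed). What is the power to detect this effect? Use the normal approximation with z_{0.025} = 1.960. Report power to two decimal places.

For two equal groups, power = Φ(d·√(n/2) − z_{α/2}).
d·√(n/2) = 0.93 × √(38/2) = 0.93 × 4.359 = 4.054.
z_β = 4.054 − 1.960 = 2.094.
Power = Φ(2.094) = 0.982.

power ≈ 0.98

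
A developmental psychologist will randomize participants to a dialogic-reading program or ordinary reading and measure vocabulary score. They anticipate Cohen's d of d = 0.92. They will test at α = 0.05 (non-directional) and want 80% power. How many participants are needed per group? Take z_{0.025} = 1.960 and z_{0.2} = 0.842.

n = 19 per group

For two independent groups with equal n: n = 2·((z_{α/2} + z_β) / d)².
z_{α/2} + z_β = 1.960 + 0.842 = 2.802.
n = 2 × (2.802 / 0.92)² = 2 × 3.046² = 2 × 9.28 = 18.6.
Round up to the next whole participant.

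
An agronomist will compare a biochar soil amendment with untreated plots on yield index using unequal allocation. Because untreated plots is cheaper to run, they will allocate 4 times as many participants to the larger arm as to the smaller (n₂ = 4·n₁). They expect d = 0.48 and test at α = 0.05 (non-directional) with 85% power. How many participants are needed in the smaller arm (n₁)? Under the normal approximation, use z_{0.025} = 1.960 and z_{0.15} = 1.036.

With allocation ratio k = n₂/n₁ = 4, Var(x̄₁−x̄₂) = σ²(1/n₁ + 1/(k·n₁)) = σ²·(k+1)/(k·n₁).
So n₁ = (1 + 1/k)·((z_{α/2} + z_β)/d)² = 1.250 × (2.996/0.48)².
n₁ = 1.250 × 38.96 = 48.7.
Round up: n₁ = 49, giving n₂ = 4 × 49 = 196.

n₁ = 49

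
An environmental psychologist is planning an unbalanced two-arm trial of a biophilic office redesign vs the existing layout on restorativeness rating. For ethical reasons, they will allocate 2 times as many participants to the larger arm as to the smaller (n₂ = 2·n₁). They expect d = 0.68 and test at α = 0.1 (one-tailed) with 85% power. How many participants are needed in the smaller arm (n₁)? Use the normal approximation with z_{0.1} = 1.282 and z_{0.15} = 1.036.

n₁ = 18

With allocation ratio k = n₂/n₁ = 2, Var(x̄₁−x̄₂) = σ²(1/n₁ + 1/(k·n₁)) = σ²·(k+1)/(k·n₁).
So n₁ = (1 + 1/k)·((z_{α} + z_β)/d)² = 1.500 × (2.318/0.68)².
n₁ = 1.500 × 11.62 = 17.4.
Round up: n₁ = 18, giving n₂ = 2 × 18 = 36.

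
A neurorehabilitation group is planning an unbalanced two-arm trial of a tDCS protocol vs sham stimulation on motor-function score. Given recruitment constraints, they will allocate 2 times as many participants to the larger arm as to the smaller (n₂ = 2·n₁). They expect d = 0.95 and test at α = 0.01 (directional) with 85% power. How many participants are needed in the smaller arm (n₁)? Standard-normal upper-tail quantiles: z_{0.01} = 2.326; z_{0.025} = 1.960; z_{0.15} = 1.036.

With allocation ratio k = n₂/n₁ = 2, Var(x̄₁−x̄₂) = σ²(1/n₁ + 1/(k·n₁)) = σ²·(k+1)/(k·n₁).
So n₁ = (1 + 1/k)·((z_{α} + z_β)/d)² = 1.500 × (3.362/0.95)².
n₁ = 1.500 × 12.52 = 18.8.
Round up: n₁ = 19, giving n₂ = 2 × 19 = 38.

n₁ = 19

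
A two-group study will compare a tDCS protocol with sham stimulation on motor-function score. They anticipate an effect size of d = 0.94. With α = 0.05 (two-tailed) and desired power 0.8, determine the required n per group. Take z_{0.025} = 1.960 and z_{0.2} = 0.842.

n = 18 per group

For two independent groups with equal n: n = 2·((z_{α/2} + z_β) / d)².
z_{α/2} + z_β = 1.960 + 0.842 = 2.802.
n = 2 × (2.802 / 0.94)² = 2 × 2.981² = 2 × 8.89 = 17.8.
Round up to the next whole participant.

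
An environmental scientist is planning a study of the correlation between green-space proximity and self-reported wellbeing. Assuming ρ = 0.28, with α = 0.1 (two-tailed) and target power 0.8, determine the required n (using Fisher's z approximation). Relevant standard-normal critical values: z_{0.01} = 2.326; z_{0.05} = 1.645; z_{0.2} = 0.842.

n = 78

Fisher's z: C = ½·ln((1+r)/(1−r)) = ½·ln(1.7778) = 0.2877.
n = ((z_{α/2} + z_β)/C)² + 3.
(1.645 + 0.842) / 0.2877 = 2.487 / 0.2877 = 8.644.
n = 8.644² + 3 = 74.73 + 3 = 77.7.
Round up.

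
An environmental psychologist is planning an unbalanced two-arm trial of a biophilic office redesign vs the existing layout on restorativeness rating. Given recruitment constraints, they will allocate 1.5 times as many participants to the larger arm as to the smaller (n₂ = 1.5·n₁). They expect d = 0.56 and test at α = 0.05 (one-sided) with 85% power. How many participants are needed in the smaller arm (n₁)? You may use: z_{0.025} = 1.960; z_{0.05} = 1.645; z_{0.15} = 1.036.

With allocation ratio k = n₂/n₁ = 1.5, Var(x̄₁−x̄₂) = σ²(1/n₁ + 1/(k·n₁)) = σ²·(k+1)/(k·n₁).
So n₁ = (1 + 1/k)·((z_{α} + z_β)/d)² = 1.667 × (2.681/0.56)².
n₁ = 1.667 × 22.92 = 38.2.
Round up: n₁ = 39, giving n₂ = ⌈1.5 × 39⌉ = ⌈58.5⌉ = 59.

n₁ = 39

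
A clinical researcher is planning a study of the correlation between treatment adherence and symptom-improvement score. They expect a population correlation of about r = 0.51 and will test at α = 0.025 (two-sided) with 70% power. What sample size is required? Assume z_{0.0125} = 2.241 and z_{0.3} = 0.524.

n = 28

Fisher's z: C = ½·ln((1+r)/(1−r)) = ½·ln(3.0816) = 0.5627.
n = ((z_{α/2} + z_β)/C)² + 3.
(2.241 + 0.524) / 0.5627 = 2.765 / 0.5627 = 4.914.
n = 4.914² + 3 = 24.15 + 3 = 27.1.
Round up.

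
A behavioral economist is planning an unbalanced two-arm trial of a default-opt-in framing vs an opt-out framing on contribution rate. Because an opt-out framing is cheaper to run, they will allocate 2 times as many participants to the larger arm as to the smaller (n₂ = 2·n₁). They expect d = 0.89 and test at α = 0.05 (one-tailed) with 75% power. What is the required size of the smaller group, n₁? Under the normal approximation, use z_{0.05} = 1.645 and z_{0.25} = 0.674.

With allocation ratio k = n₂/n₁ = 2, Var(x̄₁−x̄₂) = σ²(1/n₁ + 1/(k·n₁)) = σ²·(k+1)/(k·n₁).
So n₁ = (1 + 1/k)·((z_{α} + z_β)/d)² = 1.500 × (2.319/0.89)².
n₁ = 1.500 × 6.79 = 10.2.
Round up: n₁ = 11, giving n₂ = 2 × 11 = 22.

n₁ = 11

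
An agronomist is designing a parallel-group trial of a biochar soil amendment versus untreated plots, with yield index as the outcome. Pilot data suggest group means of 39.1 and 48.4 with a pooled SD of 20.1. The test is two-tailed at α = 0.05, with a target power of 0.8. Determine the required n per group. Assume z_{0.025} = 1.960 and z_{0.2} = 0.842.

n = 74 per group

Cohen's d = |M₁ − M₂| / SD_pooled = |39.1 − 48.4| / 20.1 = 9.3 / 20.1 = 0.463.
For two independent groups with equal n: n = 2·((z_{α/2} + z_β) / d)².
z_{α/2} + z_β = 1.960 + 0.842 = 2.802.
n = 2 × (2.802 / 0.463)² = 2 × 6.052² = 2 × 36.62 = 73.2.
Round up to the next whole participant.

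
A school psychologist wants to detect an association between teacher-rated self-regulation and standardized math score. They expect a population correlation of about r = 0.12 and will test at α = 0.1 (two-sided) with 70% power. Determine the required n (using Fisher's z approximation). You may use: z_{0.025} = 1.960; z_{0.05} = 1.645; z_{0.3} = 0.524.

n = 327

Fisher's z: C = ½·ln((1+r)/(1−r)) = ½·ln(1.2727) = 0.1206.
n = ((z_{α/2} + z_β)/C)² + 3.
(1.645 + 0.524) / 0.1206 = 2.169 / 0.1206 = 17.985.
n = 17.985² + 3 = 323.46 + 3 = 326.5.
Round up.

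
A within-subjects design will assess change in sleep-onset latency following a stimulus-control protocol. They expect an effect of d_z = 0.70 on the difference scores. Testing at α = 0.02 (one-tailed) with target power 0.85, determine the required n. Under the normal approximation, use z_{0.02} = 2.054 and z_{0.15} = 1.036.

For a paired (one-sample on differences) test: n = ((z_{α} + z_β) / d)².
z_{α} + z_β = 2.054 + 1.036 = 3.090.
n = (3.090 / 0.70)² = 4.414² = 19.49.
Round up.

n = 20 pairs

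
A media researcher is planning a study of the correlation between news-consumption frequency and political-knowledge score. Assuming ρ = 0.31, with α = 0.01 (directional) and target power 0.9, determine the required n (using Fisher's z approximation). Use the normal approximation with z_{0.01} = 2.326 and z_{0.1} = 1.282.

Fisher's z: C = ½·ln((1+r)/(1−r)) = ½·ln(1.8986) = 0.3205.
n = ((z_{α} + z_β)/C)² + 3.
(2.326 + 1.282) / 0.3205 = 3.608 / 0.3205 = 11.257.
n = 11.257² + 3 = 126.73 + 3 = 129.7.
Round up.

n = 130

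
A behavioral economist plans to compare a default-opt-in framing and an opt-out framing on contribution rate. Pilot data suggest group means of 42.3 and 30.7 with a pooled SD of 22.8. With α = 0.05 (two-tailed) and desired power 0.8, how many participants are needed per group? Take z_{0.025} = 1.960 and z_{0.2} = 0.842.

n = 61 per group

Cohen's d = |M₁ − M₂| / SD_pooled = |42.3 − 30.7| / 22.8 = 11.6 / 22.8 = 0.509.
For two independent groups with equal n: n = 2·((z_{α/2} + z_β) / d)².
z_{α/2} + z_β = 1.960 + 0.842 = 2.802.
n = 2 × (2.802 / 0.509)² = 2 × 5.505² = 2 × 30.30 = 60.6.
Round up to the next whole participant.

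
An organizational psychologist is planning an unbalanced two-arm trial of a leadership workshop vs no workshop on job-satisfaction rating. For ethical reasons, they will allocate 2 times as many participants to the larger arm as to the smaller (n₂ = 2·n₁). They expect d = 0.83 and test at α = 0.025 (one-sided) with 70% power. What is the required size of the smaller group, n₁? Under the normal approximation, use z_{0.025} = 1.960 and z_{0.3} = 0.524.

With allocation ratio k = n₂/n₁ = 2, Var(x̄₁−x̄₂) = σ²(1/n₁ + 1/(k·n₁)) = σ²·(k+1)/(k·n₁).
So n₁ = (1 + 1/k)·((z_{α} + z_β)/d)² = 1.500 × (2.484/0.83)².
n₁ = 1.500 × 8.96 = 13.4.
Round up: n₁ = 14, giving n₂ = 2 × 14 = 28.

n₁ = 14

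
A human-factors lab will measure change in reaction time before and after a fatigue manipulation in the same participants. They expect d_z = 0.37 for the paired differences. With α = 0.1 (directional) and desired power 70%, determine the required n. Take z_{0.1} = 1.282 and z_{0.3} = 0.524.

For a paired (one-sample on differences) test: n = ((z_{α} + z_β) / d)².
z_{α} + z_β = 1.282 + 0.524 = 1.806.
n = (1.806 / 0.37)² = 4.881² = 23.82.
Round up.

n = 24 pairs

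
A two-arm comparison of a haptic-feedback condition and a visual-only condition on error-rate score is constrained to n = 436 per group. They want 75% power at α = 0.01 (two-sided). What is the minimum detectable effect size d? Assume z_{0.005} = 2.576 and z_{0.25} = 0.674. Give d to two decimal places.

For two independent groups of n = 436 each: d_min = (z_{α/2} + z_β)·√(2/n).
z-sum = 2.576 + 0.674 = 3.250.
d_min = 3.250 × √(2/436) = 3.250 × 0.0677 = 0.220.

d_min ≈ 0.22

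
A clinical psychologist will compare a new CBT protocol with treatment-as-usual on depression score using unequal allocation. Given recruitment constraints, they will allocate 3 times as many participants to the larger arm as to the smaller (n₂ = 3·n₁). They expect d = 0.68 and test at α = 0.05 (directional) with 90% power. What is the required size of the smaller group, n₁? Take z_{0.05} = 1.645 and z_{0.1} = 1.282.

With allocation ratio k = n₂/n₁ = 3, Var(x̄₁−x̄₂) = σ²(1/n₁ + 1/(k·n₁)) = σ²·(k+1)/(k·n₁).
So n₁ = (1 + 1/k)·((z_{α} + z_β)/d)² = 1.333 × (2.927/0.68)².
n₁ = 1.333 × 18.53 = 24.7.
Round up: n₁ = 25, giving n₂ = 3 × 25 = 75.

n₁ = 25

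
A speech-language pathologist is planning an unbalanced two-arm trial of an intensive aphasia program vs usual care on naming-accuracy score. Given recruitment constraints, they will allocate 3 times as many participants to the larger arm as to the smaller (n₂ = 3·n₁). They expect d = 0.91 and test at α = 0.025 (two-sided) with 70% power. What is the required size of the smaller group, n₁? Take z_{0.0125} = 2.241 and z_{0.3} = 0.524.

n₁ = 13

With allocation ratio k = n₂/n₁ = 3, Var(x̄₁−x̄₂) = σ²(1/n₁ + 1/(k·n₁)) = σ²·(k+1)/(k·n₁).
So n₁ = (1 + 1/k)·((z_{α/2} + z_β)/d)² = 1.333 × (2.765/0.91)².
n₁ = 1.333 × 9.23 = 12.3.
Round up: n₁ = 13, giving n₂ = 3 × 13 = 39.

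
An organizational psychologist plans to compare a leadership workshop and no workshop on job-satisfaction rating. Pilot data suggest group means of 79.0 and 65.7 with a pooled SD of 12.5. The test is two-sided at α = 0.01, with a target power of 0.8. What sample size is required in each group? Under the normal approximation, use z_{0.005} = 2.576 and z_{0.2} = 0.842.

Cohen's d = |M₁ − M₂| / SD_pooled = |79.0 − 65.7| / 12.5 = 13.3 / 12.5 = 1.064.
For two independent groups with equal n: n = 2·((z_{α/2} + z_β) / d)².
z_{α/2} + z_β = 2.576 + 0.842 = 3.418.
n = 2 × (3.418 / 1.064)² = 2 × 3.212² = 2 × 10.32 = 20.6.
Round up to the next whole participant.

n = 21 per group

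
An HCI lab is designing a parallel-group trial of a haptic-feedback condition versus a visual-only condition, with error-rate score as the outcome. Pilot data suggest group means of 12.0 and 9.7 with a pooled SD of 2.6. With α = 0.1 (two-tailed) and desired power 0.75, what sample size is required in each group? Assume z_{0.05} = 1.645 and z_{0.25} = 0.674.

n = 14 per group

Cohen's d = |M₁ − M₂| / SD_pooled = |12.0 − 9.7| / 2.6 = 2.3 / 2.6 = 0.885.
For two independent groups with equal n: n = 2·((z_{α/2} + z_β) / d)².
z_{α/2} + z_β = 1.645 + 0.674 = 2.319.
n = 2 × (2.319 / 0.885)² = 2 × 2.620² = 2 × 6.87 = 13.7.
Round up to the next whole participant.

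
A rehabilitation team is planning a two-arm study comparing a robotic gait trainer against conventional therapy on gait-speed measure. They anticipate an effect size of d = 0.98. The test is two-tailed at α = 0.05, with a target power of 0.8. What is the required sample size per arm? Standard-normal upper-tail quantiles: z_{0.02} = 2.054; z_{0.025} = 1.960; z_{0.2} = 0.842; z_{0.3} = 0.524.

n = 17 per group

For two independent groups with equal n: n = 2·((z_{α/2} + z_β) / d)².
z_{α/2} + z_β = 1.960 + 0.842 = 2.802.
n = 2 × (2.802 / 0.98)² = 2 × 2.859² = 2 × 8.17 = 16.3.
Round up to the next whole participant.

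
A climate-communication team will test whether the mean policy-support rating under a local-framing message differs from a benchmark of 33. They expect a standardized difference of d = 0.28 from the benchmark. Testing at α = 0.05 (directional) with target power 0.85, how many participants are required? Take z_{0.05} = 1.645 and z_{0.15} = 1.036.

n = 92

For a one-sample test: n = ((z_{α} + z_β) / d)².
z_{α} + z_β = 1.645 + 1.036 = 2.681.
n = (2.681 / 0.28)² = 9.575² = 91.68.
Round up.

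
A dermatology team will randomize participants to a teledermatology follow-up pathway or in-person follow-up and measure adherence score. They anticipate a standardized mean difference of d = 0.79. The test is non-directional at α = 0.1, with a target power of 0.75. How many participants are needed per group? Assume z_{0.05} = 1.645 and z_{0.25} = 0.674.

For two independent groups with equal n: n = 2·((z_{α/2} + z_β) / d)².
z_{α/2} + z_β = 1.645 + 0.674 = 2.319.
n = 2 × (2.319 / 0.79)² = 2 × 2.935² = 2 × 8.62 = 17.2.
Round up to the next whole participant.

n = 18 per group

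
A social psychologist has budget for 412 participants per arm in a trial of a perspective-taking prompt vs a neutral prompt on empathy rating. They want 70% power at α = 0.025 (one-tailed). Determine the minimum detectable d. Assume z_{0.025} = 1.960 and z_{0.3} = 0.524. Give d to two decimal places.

d_min ≈ 0.17

For two independent groups of n = 412 each: d_min = (z_{α} + z_β)·√(2/n).
z-sum = 1.960 + 0.524 = 2.484.
d_min = 2.484 × √(2/412) = 2.484 × 0.0697 = 0.173.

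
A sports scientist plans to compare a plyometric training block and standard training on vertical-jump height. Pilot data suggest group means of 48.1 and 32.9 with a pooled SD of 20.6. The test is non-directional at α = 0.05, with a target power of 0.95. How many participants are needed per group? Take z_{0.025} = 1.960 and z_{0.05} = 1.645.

n = 48 per group

Cohen's d = |M₁ − M₂| / SD_pooled = |48.1 − 32.9| / 20.6 = 15.2 / 20.6 = 0.738.
For two independent groups with equal n: n = 2·((z_{α/2} + z_β) / d)².
z_{α/2} + z_β = 1.960 + 1.645 = 3.605.
n = 2 × (3.605 / 0.738)² = 2 × 4.885² = 2 × 23.86 = 47.7.
Round up to the next whole participant.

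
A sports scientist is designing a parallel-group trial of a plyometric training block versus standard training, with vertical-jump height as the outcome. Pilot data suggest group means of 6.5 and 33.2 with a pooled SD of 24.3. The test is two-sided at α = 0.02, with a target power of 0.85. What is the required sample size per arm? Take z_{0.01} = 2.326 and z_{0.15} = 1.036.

Cohen's d = |M₁ − M₂| / SD_pooled = |6.5 − 33.2| / 24.3 = 26.7 / 24.3 = 1.099.
For two independent groups with equal n: n = 2·((z_{α/2} + z_β) / d)².
z_{α/2} + z_β = 2.326 + 1.036 = 3.362.
n = 2 × (3.362 / 1.099)² = 2 × 3.059² = 2 × 9.36 = 18.7.
Round up to the next whole participant.

n = 19 per group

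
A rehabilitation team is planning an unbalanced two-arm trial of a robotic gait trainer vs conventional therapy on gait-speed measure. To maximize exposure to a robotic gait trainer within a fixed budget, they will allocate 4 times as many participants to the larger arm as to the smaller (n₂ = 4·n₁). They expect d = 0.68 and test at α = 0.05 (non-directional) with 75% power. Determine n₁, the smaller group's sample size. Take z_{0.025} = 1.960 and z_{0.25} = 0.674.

With allocation ratio k = n₂/n₁ = 4, Var(x̄₁−x̄₂) = σ²(1/n₁ + 1/(k·n₁)) = σ²·(k+1)/(k·n₁).
So n₁ = (1 + 1/k)·((z_{α/2} + z_β)/d)² = 1.250 × (2.634/0.68)².
n₁ = 1.250 × 15.00 = 18.8.
Round up: n₁ = 19, giving n₂ = 4 × 19 = 76.

n₁ = 19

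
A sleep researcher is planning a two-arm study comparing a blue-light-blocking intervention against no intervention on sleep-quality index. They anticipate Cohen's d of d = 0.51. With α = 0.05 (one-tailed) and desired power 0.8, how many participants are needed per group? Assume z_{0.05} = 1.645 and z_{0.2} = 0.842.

n = 48 per group

For two independent groups with equal n: n = 2·((z_{α} + z_β) / d)².
z_{α} + z_β = 1.645 + 0.842 = 2.487.
n = 2 × (2.487 / 0.51)² = 2 × 4.876² = 2 × 23.78 = 47.6.
Round up to the next whole participant.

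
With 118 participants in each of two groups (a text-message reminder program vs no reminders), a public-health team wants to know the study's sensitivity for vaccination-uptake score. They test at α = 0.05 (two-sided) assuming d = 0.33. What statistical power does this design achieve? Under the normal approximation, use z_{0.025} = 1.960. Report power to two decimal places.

power ≈ 0.72

For two equal groups, power = Φ(d·√(n/2) − z_{α/2}).
d·√(n/2) = 0.33 × √(118/2) = 0.33 × 7.681 = 2.535.
z_β = 2.535 − 1.960 = 0.575.
Power = Φ(0.575) = 0.717.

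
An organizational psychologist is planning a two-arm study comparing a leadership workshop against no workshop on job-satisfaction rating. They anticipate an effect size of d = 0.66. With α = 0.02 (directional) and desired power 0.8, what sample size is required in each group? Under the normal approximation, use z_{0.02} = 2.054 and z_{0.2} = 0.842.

For two independent groups with equal n: n = 2·((z_{α} + z_β) / d)².
z_{α} + z_β = 2.054 + 0.842 = 2.896.
n = 2 × (2.896 / 0.66)² = 2 × 4.388² = 2 × 19.25 = 38.5.
Round up to the next whole participant.

n = 39 per group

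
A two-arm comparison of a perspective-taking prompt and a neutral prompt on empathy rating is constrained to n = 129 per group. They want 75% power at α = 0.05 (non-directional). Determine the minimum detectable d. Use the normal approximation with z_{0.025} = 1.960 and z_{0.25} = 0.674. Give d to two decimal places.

For two independent groups of n = 129 each: d_min = (z_{α/2} + z_β)·√(2/n).
z-sum = 1.960 + 0.674 = 2.634.
d_min = 2.634 × √(2/129) = 2.634 × 0.1245 = 0.328.

d_min ≈ 0.33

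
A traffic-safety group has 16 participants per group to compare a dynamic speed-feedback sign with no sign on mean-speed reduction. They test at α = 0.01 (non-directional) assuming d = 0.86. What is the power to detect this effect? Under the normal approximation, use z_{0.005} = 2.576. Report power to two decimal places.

power ≈ 0.44

For two equal groups, power = Φ(d·√(n/2) − z_{α/2}).
d·√(n/2) = 0.86 × √(16/2) = 0.86 × 2.828 = 2.432.
z_β = 2.432 − 2.576 = -0.144.
Power = Φ(-0.144) = 0.443.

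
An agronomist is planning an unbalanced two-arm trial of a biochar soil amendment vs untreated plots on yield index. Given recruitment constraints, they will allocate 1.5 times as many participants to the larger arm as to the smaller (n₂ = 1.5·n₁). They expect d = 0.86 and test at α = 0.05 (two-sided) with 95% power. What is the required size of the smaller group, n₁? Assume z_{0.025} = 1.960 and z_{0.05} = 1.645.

n₁ = 30

With allocation ratio k = n₂/n₁ = 1.5, Var(x̄₁−x̄₂) = σ²(1/n₁ + 1/(k·n₁)) = σ²·(k+1)/(k·n₁).
So n₁ = (1 + 1/k)·((z_{α/2} + z_β)/d)² = 1.667 × (3.605/0.86)².
n₁ = 1.667 × 17.57 = 29.3.
Round up: n₁ = 30, giving n₂ = 1.5 × 30 = 45.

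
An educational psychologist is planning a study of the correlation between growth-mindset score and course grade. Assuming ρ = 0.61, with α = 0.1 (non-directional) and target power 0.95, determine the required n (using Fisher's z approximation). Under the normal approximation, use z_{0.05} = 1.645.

Fisher's z: C = ½·ln((1+r)/(1−r)) = ½·ln(4.1282) = 0.7089.
n = ((z_{α/2} + z_β)/C)² + 3.
(1.645 + 1.645) / 0.7089 = 3.290 / 0.7089 = 4.641.
n = 4.641² + 3 = 21.54 + 3 = 24.5.
Round up.

n = 25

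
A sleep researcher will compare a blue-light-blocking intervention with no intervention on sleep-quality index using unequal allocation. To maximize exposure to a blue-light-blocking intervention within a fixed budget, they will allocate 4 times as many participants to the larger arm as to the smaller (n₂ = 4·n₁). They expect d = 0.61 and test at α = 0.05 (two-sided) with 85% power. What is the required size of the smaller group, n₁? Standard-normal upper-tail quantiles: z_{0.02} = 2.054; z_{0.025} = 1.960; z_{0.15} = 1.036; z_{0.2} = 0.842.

With allocation ratio k = n₂/n₁ = 4, Var(x̄₁−x̄₂) = σ²(1/n₁ + 1/(k·n₁)) = σ²·(k+1)/(k·n₁).
So n₁ = (1 + 1/k)·((z_{α/2} + z_β)/d)² = 1.250 × (2.996/0.61)².
n₁ = 1.250 × 24.12 = 30.2.
Round up: n₁ = 31, giving n₂ = 4 × 31 = 124.

n₁ = 31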